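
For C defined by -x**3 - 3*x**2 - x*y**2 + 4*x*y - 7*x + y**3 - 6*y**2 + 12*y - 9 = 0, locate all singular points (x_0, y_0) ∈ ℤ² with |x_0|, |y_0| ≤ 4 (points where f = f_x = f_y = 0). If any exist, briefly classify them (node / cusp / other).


Singular points: {(-1, 2)}; classification: cusp.

Compute partial derivatives:
  f_x = -3*x**2 - 6*x - y**2 + 4*y - 7.
  f_y = -2*x*y + 4*x + 3*y**2 - 12*y + 12.
Scan x_0 ∈ {−4, ..., 4}. For each x_0, f_y(x_0, y) is a polynomial in y; find its integer roots y ∈ {−4, ..., 4}, then test f_x and f at those candidates.
  x = -4: f_y(-4, y) = 3*y**2 - 4*y - 4; vanishes at y ∈ {2}. (-4, 2): f_x = -27 ≠ 0.
  x = -3: f_y(-3, y) = 3*y**2 - 6*y; vanishes at y ∈ {0, 2}. (-3, 0): f_x = -16 ≠ 0; (-3, 2): f_x = -12 ≠ 0.
  x = -2: f_y(-2, y) = 3*y**2 - 8*y + 4; vanishes at y ∈ {2}. (-2, 2): f_x = -3 ≠ 0.
  x = -1: f_y(-1, y) = 3*y**2 - 10*y + 8; vanishes at y ∈ {2}. (-1, 2): f_x = 0, f = 0 — SINGULAR.
  x = 0: f_y(0, y) = 3*y**2 - 12*y + 12; vanishes at y ∈ {2}. (0, 2): f_x = -3 ≠ 0.
  x = 1: f_y(1, y) = 3*y**2 - 14*y + 16; vanishes at y ∈ {2}. (1, 2): f_x = -12 ≠ 0.
  x = 2: f_y(2, y) = 3*y**2 - 16*y + 20; vanishes at y ∈ {2}. (2, 2): f_x = -27 ≠ 0.
  x = 3: f_y(3, y) = 3*y**2 - 18*y + 24; vanishes at y ∈ {2, 4}. (3, 2): f_x = -48 ≠ 0; (3, 4): f_x = -52 ≠ 0.
  x = 4: f_y(4, y) = 3*y**2 - 20*y + 28; vanishes at y ∈ {2}. (4, 2): f_x = -75 ≠ 0.
Only singular point on the grid: (-1, 2).
Classify: substitute x = -1 + u, y = 2 + v and expand: f = -u**3 - u*v**2 + v**3 + v**2.
No constant or linear terms (consistent with a singular point). Quadratic part: v**2. Cubic part: -u**3 - u*v**2 + v**3.
The quadratic part v**2 is a perfect square, so there is a single (double) tangent line v = 0, i.e. y = 2. Restricting the cubic part to that line (v = 0) leaves -u**3 ≠ 0, so f is not divisible by v and the branch is v² ≈ u**3 to lowest order — this is a cusp.
Classification: cusp.


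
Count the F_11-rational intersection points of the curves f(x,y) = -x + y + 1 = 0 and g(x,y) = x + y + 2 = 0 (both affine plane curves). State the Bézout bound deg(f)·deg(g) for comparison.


Common zeros: {(5, 4)}; count = 1; Bézout bound = 1.

deg(f) = 1, deg(g) = 1, so Bézout bound = 1.
Scan x ∈ F_11. For each x, list the y ∈ F_11 with f(x, y) ≡ 0 and those with g(x, y) ≡ 0 (mod 11); the common zeros in that column are the intersection.
  x = 0: f ≡ 0 at y ∈ {10}; g ≡ 0 at y ∈ {9}; common: ∅.
  x = 1: f ≡ 0 at y ∈ {0}; g ≡ 0 at y ∈ {8}; common: ∅.
  x = 2: f ≡ 0 at y ∈ {1}; g ≡ 0 at y ∈ {7}; common: ∅.
  x = 3: f ≡ 0 at y ∈ {2}; g ≡ 0 at y ∈ {6}; common: ∅.
  x = 4: f ≡ 0 at y ∈ {3}; g ≡ 0 at y ∈ {5}; common: ∅.
  x = 5: f ≡ 0 at y ∈ {4}; g ≡ 0 at y ∈ {4}; common: {4}.
  x = 6: f ≡ 0 at y ∈ {5}; g ≡ 0 at y ∈ {3}; common: ∅.
  x = 7: f ≡ 0 at y ∈ {6}; g ≡ 0 at y ∈ {2}; common: ∅.
  x = 8: f ≡ 0 at y ∈ {7}; g ≡ 0 at y ∈ {1}; common: ∅.
  x = 9: f ≡ 0 at y ∈ {8}; g ≡ 0 at y ∈ {0}; common: ∅.
  x = 10: f ≡ 0 at y ∈ {9}; g ≡ 0 at y ∈ {10}; common: ∅.
Collecting: common zeros = {(5, 4)}, so the count is 1.
Comparison with the Bézout bound: 1 ≤ 1 = deg(f)·deg(g), as expected for curves with no common component (the bound is attained).


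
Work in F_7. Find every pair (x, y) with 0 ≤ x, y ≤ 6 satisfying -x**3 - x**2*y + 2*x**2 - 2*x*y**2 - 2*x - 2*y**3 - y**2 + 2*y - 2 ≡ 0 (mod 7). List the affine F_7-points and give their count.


Affine F_7-points: {(1, 1), (1, 4), (2, 6), (4, 0), (4, 6), (5, 4), (6, 2), (6, 4), (6, 5)}; count = 9.

For each of the 49 pairs (x, y) ∈ F_7², evaluate f(x, y) mod 7. Record the zeros.
  x = 0: [0↦5, 1↦4, 2↦3, 3↦4, 4↦2, 5↦6, 6↦4]  zeros at y ∈ ∅
  x = 1: [0↦4, 1↦0, 2↦6, 3↦3, 4↦0, 5↦6, 6↦2]  zeros at y ∈ {1, 4}
  x = 2: [0↦1, 1↦6, 2↦3, 3↦1, 4↦2, 5↦1, 6↦0]  zeros at y ∈ {6}
  x = 3: [0↦4, 1↦2, 2↦2, 3↦6, 4↦2, 5↦6, 6↦6]  zeros at y ∈ ∅
  x = 4: [0↦0, 1↦3, 2↦4, 3↦5, 4↦1, 5↦1, 6↦0]  zeros at y ∈ {0, 6}
  x = 5: [0↦4, 1↦3, 2↦3, 3↦6, 4↦0, 5↦1, 6↦4]  zeros at y ∈ {4}
  x = 6: [0↦3, 1↦3, 2↦0, 3↦3, 4↦0, 5↦0, 6↦5]  zeros at y ∈ {2, 4, 5}
Collecting zeros: affine points = {(1, 1), (1, 4), (2, 6), (4, 0), (4, 6), (5, 4), (6, 2), (6, 4), (6, 5)}.
Total count |C(F_7)_aff| = 9.


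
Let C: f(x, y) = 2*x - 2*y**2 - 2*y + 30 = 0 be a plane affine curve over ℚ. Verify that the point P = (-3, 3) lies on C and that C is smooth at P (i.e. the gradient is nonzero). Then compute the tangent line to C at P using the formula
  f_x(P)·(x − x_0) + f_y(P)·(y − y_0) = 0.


Tangent line at P: 2*x - 14*y + 48 = 0.

Step 1: f(-3, 3) = 0, so P lies on C.
Step 2: partial derivatives
  f_x(x, y) = 2, f_y(x, y) = -4*y - 2.
  f_x(P) = 2, f_y(P) = -14 (gradient nonzero, so P is smooth).
Step 3: tangent line at P: 2·(x − -3) + -14·(y − 3) = 0.
Expanding: 2*x - 14*y + 48 = 0.


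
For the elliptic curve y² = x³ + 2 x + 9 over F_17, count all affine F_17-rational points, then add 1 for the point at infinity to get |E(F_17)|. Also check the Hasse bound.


Affine points = {(0, 3), (0, 14), (2, 2), (2, 15), (3, 5), (3, 12), (4, 8), (4, 9), (5, 5), (5, 12), (6, 4), (6, 13), (7, 3), (7, 14), (9, 5), (9, 12), (10, 3), (10, 14), (11, 6), (11, 11)}; affine count = 20; |E(F_17)| = 21.

Discriminant check: Δ ∝ 4a³ + 27b² = 4·2³ + 27·9² = 4·8 + 27·81 ≡ 9 (mod 17). Nonzero ⇒ E is nonsingular.
For each x ∈ F_17, compute rhs = x³ + 2·x + 9 mod 17, then count y ∈ F_17 with y² ≡ rhs.
  x = 0: rhs = 9, matching y values: 3, 14 (2 points).
  x = 1: rhs = 12, matching y values: none (0 points).
  x = 2: rhs = 4, matching y values: 2, 15 (2 points).
  x = 3: rhs = 8, matching y values: 5, 12 (2 points).
  x = 4: rhs = 13, matching y values: 8, 9 (2 points).
  x = 5: rhs = 8, matching y values: 5, 12 (2 points).
  x = 6: rhs = 16, matching y values: 4, 13 (2 points).
  x = 7: rhs = 9, matching y values: 3, 14 (2 points).
  x = 8: rhs = 10, matching y values: none (0 points).
  x = 9: rhs = 8, matching y values: 5, 12 (2 points).
  x = 10: rhs = 9, matching y values: 3, 14 (2 points).
  x = 11: rhs = 2, matching y values: 6, 11 (2 points).
  x = 12: rhs = 10, matching y values: none (0 points).
  x = 13: rhs = 5, matching y values: none (0 points).
  x = 14: rhs = 10, matching y values: none (0 points).
  x = 15: rhs = 14, matching y values: none (0 points).
  x = 16: rhs = 6, matching y values: none (0 points).
Total affine count: 20.
Full point count |E(F_17)| = 20 + 1 = 21.
Hasse bound: |21 − (17+1)| = |3| = 3 ≤ 2√17 ≈ 8.2462 ✓.


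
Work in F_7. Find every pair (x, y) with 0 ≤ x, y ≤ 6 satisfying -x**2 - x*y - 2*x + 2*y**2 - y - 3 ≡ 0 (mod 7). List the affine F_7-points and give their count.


Affine F_7-points: {(0, 5), (0, 6), (5, 1), (5, 2), (6, 1), (6, 6)}; count = 6.

For each of the 49 pairs (x, y) ∈ F_7², evaluate f(x, y) mod 7. Record the zeros.
  x = 0: [0↦4, 1↦5, 2↦3, 3↦5, 4↦4, 5↦0, 6↦0]  zeros at y ∈ {5, 6}
  x = 1: [0↦1, 1↦1, 2↦5, 3↦6, 4↦4, 5↦6, 6↦5]  zeros at y ∈ ∅
  x = 2: [0↦3, 1↦2, 2↦5, 3↦5, 4↦2, 5↦3, 6↦1]  zeros at y ∈ ∅
  x = 3: [0↦3, 1↦1, 2↦3, 3↦2, 4↦5, 5↦5, 6↦2]  zeros at y ∈ ∅
  x = 4: [0↦1, 1↦5, 2↦6, 3↦4, 4↦6, 5↦5, 6↦1]  zeros at y ∈ ∅
  x = 5: [0↦4, 1↦0, 2↦0, 3↦4, 4↦5, 5↦3, 6↦5]  zeros at y ∈ {1, 2}
  x = 6: [0↦5, 1↦0, 2↦6, 3↦2, 4↦2, 5↦6, 6↦0]  zeros at y ∈ {1, 6}
Collecting zeros: affine points = {(0, 5), (0, 6), (5, 1), (5, 2), (6, 1), (6, 6)}.
Total count |C(F_7)_aff| = 6.


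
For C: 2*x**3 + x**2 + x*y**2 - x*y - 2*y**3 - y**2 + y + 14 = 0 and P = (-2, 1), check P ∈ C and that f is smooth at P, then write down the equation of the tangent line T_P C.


Tangent line at P: 20*x - 9*y + 49 = 0.

Step 1: f(-2, 1) = 0, so P lies on C.
Step 2: partial derivatives
  f_x(x, y) = 6*x**2 + 2*x + y**2 - y, f_y(x, y) = 2*x*y - x - 6*y**2 - 2*y + 1.
  f_x(P) = 20, f_y(P) = -9 (gradient nonzero, so P is smooth).
Step 3: tangent line at P: 20·(x − -2) + -9·(y − 1) = 0.
Expanding: 20*x - 9*y + 49 = 0.


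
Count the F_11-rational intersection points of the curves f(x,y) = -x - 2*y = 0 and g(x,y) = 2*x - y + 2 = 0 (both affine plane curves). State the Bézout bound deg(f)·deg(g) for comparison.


Common zeros: {(8, 7)}; count = 1; Bézout bound = 1.

deg(f) = 1, deg(g) = 1, so Bézout bound = 1.
Scan x ∈ F_11. For each x, list the y ∈ F_11 with f(x, y) ≡ 0 and those with g(x, y) ≡ 0 (mod 11); the common zeros in that column are the intersection.
  x = 0: f ≡ 0 at y ∈ {0}; g ≡ 0 at y ∈ {2}; common: ∅.
  x = 1: f ≡ 0 at y ∈ {5}; g ≡ 0 at y ∈ {4}; common: ∅.
  x = 2: f ≡ 0 at y ∈ {10}; g ≡ 0 at y ∈ {6}; common: ∅.
  x = 3: f ≡ 0 at y ∈ {4}; g ≡ 0 at y ∈ {8}; common: ∅.
  x = 4: f ≡ 0 at y ∈ {9}; g ≡ 0 at y ∈ {10}; common: ∅.
  x = 5: f ≡ 0 at y ∈ {3}; g ≡ 0 at y ∈ {1}; common: ∅.
  x = 6: f ≡ 0 at y ∈ {8}; g ≡ 0 at y ∈ {3}; common: ∅.
  x = 7: f ≡ 0 at y ∈ {2}; g ≡ 0 at y ∈ {5}; common: ∅.
  x = 8: f ≡ 0 at y ∈ {7}; g ≡ 0 at y ∈ {7}; common: {7}.
  x = 9: f ≡ 0 at y ∈ {1}; g ≡ 0 at y ∈ {9}; common: ∅.
  x = 10: f ≡ 0 at y ∈ {6}; g ≡ 0 at y ∈ {0}; common: ∅.
Collecting: common zeros = {(8, 7)}, so the count is 1.
Comparison with the Bézout bound: 1 ≤ 1 = deg(f)·deg(g), as expected for curves with no common component (the bound is attained).


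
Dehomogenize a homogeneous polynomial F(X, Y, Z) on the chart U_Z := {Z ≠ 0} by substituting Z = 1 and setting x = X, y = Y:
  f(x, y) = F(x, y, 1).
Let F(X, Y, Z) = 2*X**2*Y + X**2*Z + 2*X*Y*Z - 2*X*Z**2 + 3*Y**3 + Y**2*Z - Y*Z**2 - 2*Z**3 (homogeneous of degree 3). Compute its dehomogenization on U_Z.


f(x, y) = 2*x**2*y + x**2 + 2*x*y - 2*x + 3*y**3 + y**2 - y - 2

On U_Z we set Z = 1. Each monomial c·X^i·Y^j·Z^k in F becomes c·x^i·y^j·1^k = c·x^i·y^j.
Substituting Z = 1: F(X, Y, 1) = 2*x**2*y + x**2 + 2*x*y - 2*x + 3*y**3 + y**2 - y - 2.
Note: deg(f) ≤ deg(F) = 3; strict inequality happens when F is divisible by Z (lost terms).


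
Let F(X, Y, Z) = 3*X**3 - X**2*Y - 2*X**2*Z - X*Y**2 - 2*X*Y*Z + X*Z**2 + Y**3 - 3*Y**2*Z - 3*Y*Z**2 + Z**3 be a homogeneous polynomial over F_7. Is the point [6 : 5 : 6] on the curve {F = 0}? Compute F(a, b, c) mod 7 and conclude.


F(6,5,6) ≡ 3 (mod 7); P is NOT on the curve.

Evaluate F(6, 5, 6) term-by-term (mod 7).
  3*X**3 ↦ 3·216·1·1 = 648
  -X**2*Y ↦ -1·36·5·1 = -180
  -2*X**2*Z ↦ -2·36·1·6 = -432
  -X*Y**2 ↦ -1·6·25·1 = -150
  -2*X*Y*Z ↦ -2·6·5·6 = -360
  X*Z**2 ↦ 1·6·1·36 = 216
  Y**3 ↦ 1·1·125·1 = 125
  -3*Y**2*Z ↦ -3·1·25·6 = -450
  -3*Y*Z**2 ↦ -3·1·5·36 = -540
  Z**3 ↦ 1·1·1·216 = 216
Sum: F(6, 5, 6) = (648) + (-180) + (-432) + (-150) + (-360) + (216) + (125) + (-450) + (-540) + (216) = -907.
Reducing mod 7: -907 ≡ 3 (mod 7).
Since F(a, b, c) ≡ 3 ≠ 0 (mod 7), P does NOT lie on the curve.


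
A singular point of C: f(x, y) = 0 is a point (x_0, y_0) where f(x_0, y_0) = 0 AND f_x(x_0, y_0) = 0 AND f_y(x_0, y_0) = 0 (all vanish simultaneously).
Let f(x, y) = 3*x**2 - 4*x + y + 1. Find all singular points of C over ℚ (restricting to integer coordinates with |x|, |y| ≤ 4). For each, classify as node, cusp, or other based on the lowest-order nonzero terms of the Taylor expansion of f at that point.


No singular points in the scanned grid; C is smooth there.

Compute partial derivatives:
  f_x = 6*x - 4.
  f_y = 1.
f_y = 1 is a nonzero constant, so f_y never vanishes: no point (x, y) can satisfy f = f_x = f_y = 0. In particular no (x, y) ∈ {−4, ..., 4}² is singular; the curve is smooth.


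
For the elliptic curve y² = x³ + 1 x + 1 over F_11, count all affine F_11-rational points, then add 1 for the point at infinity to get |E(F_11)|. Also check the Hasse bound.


Affine points = {(0, 1), (0, 10), (1, 5), (1, 6), (2, 0), (3, 3), (3, 8), (4, 5), (4, 6), (6, 5), (6, 6), (8, 2), (8, 9)}; affine count = 13; |E(F_11)| = 14.

Discriminant check: Δ ∝ 4a³ + 27b² = 4·1³ + 27·1² = 4·1 + 27·1 ≡ 9 (mod 11). Nonzero ⇒ E is nonsingular.
For each x ∈ F_11, compute rhs = x³ + 1·x + 1 mod 11, then count y ∈ F_11 with y² ≡ rhs.
  x = 0: rhs = 1, matching y values: 1, 10 (2 points).
  x = 1: rhs = 3, matching y values: 5, 6 (2 points).
  x = 2: rhs = 0, matching y values: 0 (1 points).
  x = 3: rhs = 9, matching y values: 3, 8 (2 points).
  x = 4: rhs = 3, matching y values: 5, 6 (2 points).
  x = 5: rhs = 10, matching y values: none (0 points).
  x = 6: rhs = 3, matching y values: 5, 6 (2 points).
  x = 7: rhs = 10, matching y values: none (0 points).
  x = 8: rhs = 4, matching y values: 2, 9 (2 points).
  x = 9: rhs = 2, matching y values: none (0 points).
  x = 10: rhs = 10, matching y values: none (0 points).
Total affine count: 13.
Full point count |E(F_11)| = 13 + 1 = 14.
Hasse bound: |14 − (11+1)| = |2| = 2 ≤ 2√11 ≈ 6.6332 ✓.


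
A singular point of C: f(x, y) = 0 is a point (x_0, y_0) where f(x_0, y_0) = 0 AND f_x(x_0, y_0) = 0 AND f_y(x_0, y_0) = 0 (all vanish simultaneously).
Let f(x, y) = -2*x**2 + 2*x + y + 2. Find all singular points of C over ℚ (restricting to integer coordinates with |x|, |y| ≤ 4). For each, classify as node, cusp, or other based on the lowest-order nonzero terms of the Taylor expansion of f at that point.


No singular points in the scanned grid; C is smooth there.

Compute partial derivatives:
  f_x = 2 - 4*x.
  f_y = 1.
f_y = 1 is a nonzero constant, so f_y never vanishes: no point (x, y) can satisfy f = f_x = f_y = 0. In particular no (x, y) ∈ {−4, ..., 4}² is singular; the curve is smooth.


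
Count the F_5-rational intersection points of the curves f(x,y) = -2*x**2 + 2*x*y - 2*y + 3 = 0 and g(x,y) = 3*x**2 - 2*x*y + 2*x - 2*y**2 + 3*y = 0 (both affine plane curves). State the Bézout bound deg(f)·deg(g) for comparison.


Common zeros: {(0, 4)}; count = 1; Bézout bound = 4.

deg(f) = 2, deg(g) = 2, so Bézout bound = 4.
Scan x ∈ F_5. For each x, list the y ∈ F_5 with f(x, y) ≡ 0 and those with g(x, y) ≡ 0 (mod 5); the common zeros in that column are the intersection.
  x = 0: f ≡ 0 at y ∈ {4}; g ≡ 0 at y ∈ {0, 4}; common: {4}.
  x = 1: f ≡ 0 at y ∈ ∅; g ≡ 0 at y ∈ {0, 3}; common: ∅.
  x = 2: f ≡ 0 at y ∈ {0}; g ≡ 0 at y ∈ {3, 4}; common: ∅.
  x = 3: f ≡ 0 at y ∈ {0}; g ≡ 0 at y ∈ ∅; common: ∅.
  x = 4: f ≡ 0 at y ∈ {4}; g ≡ 0 at y ∈ ∅; common: ∅.
Collecting: common zeros = {(0, 4)}, so the count is 1.
Comparison with the Bézout bound: 1 ≤ 4 = deg(f)·deg(g), as expected for curves with no common component (the affine F_5-count falls short of the bound because intersections may lie at infinity, over extension fields, or carry multiplicity).


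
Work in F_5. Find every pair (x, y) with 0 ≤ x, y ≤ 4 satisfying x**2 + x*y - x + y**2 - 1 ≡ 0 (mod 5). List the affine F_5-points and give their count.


Affine F_5-points: {(0, 1), (0, 4), (1, 2), (2, 4), (3, 0), (3, 2)}; count = 6.

For each of the 25 pairs (x, y) ∈ F_5², evaluate f(x, y) mod 5. Record the zeros.
  x = 0: [0↦4, 1↦0, 2↦3, 3↦3, 4↦0]  zeros at y ∈ {1, 4}
  x = 1: [0↦4, 1↦1, 2↦0, 3↦1, 4↦4]  zeros at y ∈ {2}
  x = 2: [0↦1, 1↦4, 2↦4, 3↦1, 4↦0]  zeros at y ∈ {4}
  x = 3: [0↦0, 1↦4, 2↦0, 3↦3, 4↦3]  zeros at y ∈ {0, 2}
  x = 4: [0↦1, 1↦1, 2↦3, 3↦2, 4↦3]  zeros at y ∈ ∅
Collecting zeros: affine points = {(0, 1), (0, 4), (1, 2), (2, 4), (3, 0), (3, 2)}.
Total count |C(F_5)_aff| = 6.


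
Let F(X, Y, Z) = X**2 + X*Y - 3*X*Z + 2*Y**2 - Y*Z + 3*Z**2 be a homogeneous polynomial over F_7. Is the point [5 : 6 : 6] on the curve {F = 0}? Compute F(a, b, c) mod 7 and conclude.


F(5,6,6) ≡ 4 (mod 7); P is NOT on the curve.

Evaluate F(5, 6, 6) term-by-term (mod 7).
  X**2 ↦ 1·25·1·1 = 25
  X*Y ↦ 1·5·6·1 = 30
  -3*X*Z ↦ -3·5·1·6 = -90
  2*Y**2 ↦ 2·1·36·1 = 72
  -Y*Z ↦ -1·1·6·6 = -36
  3*Z**2 ↦ 3·1·1·36 = 108
Sum: F(5, 6, 6) = (25) + (30) + (-90) + (72) + (-36) + (108) = 109.
Reducing mod 7: 109 ≡ 4 (mod 7).
Since F(a, b, c) ≡ 4 ≠ 0 (mod 7), P does NOT lie on the curve.


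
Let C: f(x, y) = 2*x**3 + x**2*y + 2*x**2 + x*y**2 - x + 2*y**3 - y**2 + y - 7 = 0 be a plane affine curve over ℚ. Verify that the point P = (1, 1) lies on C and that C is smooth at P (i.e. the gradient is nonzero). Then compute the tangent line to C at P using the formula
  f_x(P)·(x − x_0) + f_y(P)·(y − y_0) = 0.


Tangent line at P: 12*x + 8*y - 20 = 0.

Step 1: f(1, 1) = 0, so P lies on C.
Step 2: partial derivatives
  f_x(x, y) = 6*x**2 + 2*x*y + 4*x + y**2 - 1, f_y(x, y) = x**2 + 2*x*y + 6*y**2 - 2*y + 1.
  f_x(P) = 12, f_y(P) = 8 (gradient nonzero, so P is smooth).
Step 3: tangent line at P: 12·(x − 1) + 8·(y − 1) = 0.
Expanding: 12*x + 8*y - 20 = 0.


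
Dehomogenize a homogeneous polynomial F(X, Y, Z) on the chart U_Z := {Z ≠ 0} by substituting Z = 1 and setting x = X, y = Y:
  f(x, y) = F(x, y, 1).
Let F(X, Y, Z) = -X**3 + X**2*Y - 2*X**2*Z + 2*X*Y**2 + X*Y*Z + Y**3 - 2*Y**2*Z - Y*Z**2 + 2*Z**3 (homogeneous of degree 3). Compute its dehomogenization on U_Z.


f(x, y) = -x**3 + x**2*y - 2*x**2 + 2*x*y**2 + x*y + y**3 - 2*y**2 - y + 2

On U_Z we set Z = 1. Each monomial c·X^i·Y^j·Z^k in F becomes c·x^i·y^j·1^k = c·x^i·y^j.
Substituting Z = 1: F(X, Y, 1) = -x**3 + x**2*y - 2*x**2 + 2*x*y**2 + x*y + y**3 - 2*y**2 - y + 2.
Note: deg(f) ≤ deg(F) = 3; strict inequality happens when F is divisible by Z (lost terms).


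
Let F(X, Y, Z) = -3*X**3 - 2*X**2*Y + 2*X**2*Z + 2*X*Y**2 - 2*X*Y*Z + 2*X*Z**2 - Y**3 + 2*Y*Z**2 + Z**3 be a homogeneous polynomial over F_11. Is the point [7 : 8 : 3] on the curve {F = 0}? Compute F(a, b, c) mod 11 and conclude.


F(7,8,3) ≡ 3 (mod 11); P is NOT on the curve.

Evaluate F(7, 8, 3) term-by-term (mod 11).
  -3*X**3 ↦ -3·343·1·1 = -1029
  -2*X**2*Y ↦ -2·49·8·1 = -784
  2*X**2*Z ↦ 2·49·1·3 = 294
  2*X*Y**2 ↦ 2·7·64·1 = 896
  -2*X*Y*Z ↦ -2·7·8·3 = -336
  2*X*Z**2 ↦ 2·7·1·9 = 126
  -Y**3 ↦ -1·1·512·1 = -512
  2*Y*Z**2 ↦ 2·1·8·9 = 144
  Z**3 ↦ 1·1·1·27 = 27
Sum: F(7, 8, 3) = (-1029) + (-784) + (294) + (896) + (-336) + (126) + (-512) + (144) + (27) = -1174.
Reducing mod 11: -1174 ≡ 3 (mod 11).
Since F(a, b, c) ≡ 3 ≠ 0 (mod 11), P does NOT lie on the curve.


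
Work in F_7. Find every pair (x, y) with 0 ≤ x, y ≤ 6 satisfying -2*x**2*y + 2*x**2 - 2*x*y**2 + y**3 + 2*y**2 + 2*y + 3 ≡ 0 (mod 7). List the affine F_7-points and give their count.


Affine F_7-points: {(2, 5), (2, 6), (3, 0), (4, 0), (4, 1), (4, 5), (5, 4), (6, 4)}; count = 8.

For each of the 49 pairs (x, y) ∈ F_7², evaluate f(x, y) mod 7. Record the zeros.
  x = 0: [0↦3, 1↦1, 2↦2, 3↦5, 4↦2, 5↦6, 6↦2]  zeros at y ∈ ∅
  x = 1: [0↦5, 1↦6, 2↦6, 3↦4, 4↦6, 5↦4, 6↦4]  zeros at y ∈ ∅
  x = 2: [0↦4, 1↦4, 2↦6, 3↦2, 4↦5, 5↦0, 6↦0]  zeros at y ∈ {5, 6}
  x = 3: [0↦0, 1↦2, 2↦2, 3↦6, 4↦6, 5↦1, 6↦4]  zeros at y ∈ {0}
  x = 4: [0↦0, 1↦0, 2↦1, 3↦2, 4↦2, 5↦0, 6↦2]  zeros at y ∈ {0, 1, 5}
  x = 5: [0↦4, 1↦5, 2↦3, 3↦4, 4↦0, 5↦4, 6↦1]  zeros at y ∈ {4}
  x = 6: [0↦5, 1↦3, 2↦1, 3↦5, 4↦0, 5↦6, 6↦1]  zeros at y ∈ {4}
Collecting zeros: affine points = {(2, 5), (2, 6), (3, 0), (4, 0), (4, 1), (4, 5), (5, 4), (6, 4)}.
Total count |C(F_7)_aff| = 8.


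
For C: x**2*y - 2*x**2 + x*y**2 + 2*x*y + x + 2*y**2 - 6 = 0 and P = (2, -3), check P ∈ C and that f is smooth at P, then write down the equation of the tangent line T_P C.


Tangent line at P: -16*x - 16*y - 16 = 0.

Step 1: f(2, -3) = 0, so P lies on C.
Step 2: partial derivatives
  f_x(x, y) = 2*x*y - 4*x + y**2 + 2*y + 1, f_y(x, y) = x**2 + 2*x*y + 2*x + 4*y.
  f_x(P) = -16, f_y(P) = -16 (gradient nonzero, so P is smooth).
Step 3: tangent line at P: -16·(x − 2) + -16·(y − -3) = 0.
Expanding: -16*x - 16*y - 16 = 0.


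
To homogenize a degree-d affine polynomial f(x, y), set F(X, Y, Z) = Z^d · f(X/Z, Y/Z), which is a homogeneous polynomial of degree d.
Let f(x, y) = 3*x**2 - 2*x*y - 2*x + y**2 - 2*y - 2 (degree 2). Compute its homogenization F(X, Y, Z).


F(X, Y, Z) = 3*X**2 - 2*X*Y - 2*X*Z + Y**2 - 2*Y*Z - 2*Z**2

deg(f) = 2.
Substitute x = X/Z, y = Y/Z into f, then multiply by Z^2.
  monomial 3·x^2·y^0 ↦ 3·X^2·Y^0·Z^0.
  monomial -2·x^1·y^1 ↦ -2·X^1·Y^1·Z^0.
  monomial -2·x^1·y^0 ↦ -2·X^1·Y^0·Z^1.
  monomial 1·x^0·y^2 ↦ 1·X^0·Y^2·Z^0.
  monomial -2·x^0·y^1 ↦ -2·X^0·Y^1·Z^1.
  monomial -2·x^0·y^0 ↦ -2·X^0·Y^0·Z^2.
Collecting: F(X, Y, Z) = 3*X**2 - 2*X*Y - 2*X*Z + Y**2 - 2*Y*Z - 2*Z**2.


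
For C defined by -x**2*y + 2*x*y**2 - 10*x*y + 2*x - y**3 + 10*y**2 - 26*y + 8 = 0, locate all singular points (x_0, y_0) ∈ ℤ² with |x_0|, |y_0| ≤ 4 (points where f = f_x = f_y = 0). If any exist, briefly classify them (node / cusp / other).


Singular points: {(-3, 1)}; classification: node.

Compute partial derivatives:
  f_x = -2*x*y + 2*y**2 - 10*y + 2.
  f_y = -x**2 + 4*x*y - 10*x - 3*y**2 + 20*y - 26.
Scan x_0 ∈ {−4, ..., 4}. For each x_0, f_y(x_0, y) is a polynomial in y; find its integer roots y ∈ {−4, ..., 4}, then test f_x and f at those candidates.
  x = -4: f_y(-4, y) = -3*y**2 + 4*y - 2; no integer root y with |y| ≤ 4.
  x = -3: f_y(-3, y) = -3*y**2 + 8*y - 5; vanishes at y ∈ {1}. (-3, 1): f_x = 0, f = 0 — SINGULAR.
  x = -2: f_y(-2, y) = -3*y**2 + 12*y - 10; no integer root y with |y| ≤ 4.
  x = -1: f_y(-1, y) = -3*y**2 + 16*y - 17; no integer root y with |y| ≤ 4.
  x = 0: f_y(0, y) = -3*y**2 + 20*y - 26; no integer root y with |y| ≤ 4.
  x = 1: f_y(1, y) = -3*y**2 + 24*y - 37; no integer root y with |y| ≤ 4.
  x = 2: f_y(2, y) = -3*y**2 + 28*y - 50; no integer root y with |y| ≤ 4.
  x = 3: f_y(3, y) = -3*y**2 + 32*y - 65; no integer root y with |y| ≤ 4.
  x = 4: f_y(4, y) = -3*y**2 + 36*y - 82; no integer root y with |y| ≤ 4.
Only singular point on the grid: (-3, 1).
Classify: substitute x = -3 + u, y = 1 + v and expand: f = -u**2*v - u**2 + 2*u*v**2 - v**3 + v**2.
No constant or linear terms (consistent with a singular point). Quadratic part: -u**2 + v**2. Cubic part: -u**2*v + 2*u*v**2 - v**3.
The quadratic part v**2 - u**2 = (v − u)(v + u) splits into two distinct linear factors, so there are two distinct tangent lines y − 1 = ±(x − -3) — this is a node (ordinary double point).
Classification: node.


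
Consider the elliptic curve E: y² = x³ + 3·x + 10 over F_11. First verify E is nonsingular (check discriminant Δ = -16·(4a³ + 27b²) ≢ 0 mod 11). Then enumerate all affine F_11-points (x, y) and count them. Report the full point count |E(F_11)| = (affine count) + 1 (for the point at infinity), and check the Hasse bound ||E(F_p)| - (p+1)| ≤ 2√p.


Affine points = {(1, 5), (1, 6), (4, 3), (4, 8), (7, 0)}; affine count = 5; |E(F_11)| = 6.

Discriminant check: Δ ∝ 4a³ + 27b² = 4·3³ + 27·10² = 4·27 + 27·100 ≡ 3 (mod 11). Nonzero ⇒ E is nonsingular.
For each x ∈ F_11, compute rhs = x³ + 3·x + 10 mod 11, then count y ∈ F_11 with y² ≡ rhs.
  x = 0: rhs = 10, matching y values: none (0 points).
  x = 1: rhs = 3, matching y values: 5, 6 (2 points).
  x = 2: rhs = 2, matching y values: none (0 points).
  x = 3: rhs = 2, matching y values: none (0 points).
  x = 4: rhs = 9, matching y values: 3, 8 (2 points).
  x = 5: rhs = 7, matching y values: none (0 points).
  x = 6: rhs = 2, matching y values: none (0 points).
  x = 7: rhs = 0, matching y values: 0 (1 points).
  x = 8: rhs = 7, matching y values: none (0 points).
  x = 9: rhs = 7, matching y values: none (0 points).
  x = 10: rhs = 6, matching y values: none (0 points).
Total affine count: 5.
Full point count |E(F_11)| = 5 + 1 = 6.
Hasse bound: |6 − (11+1)| = |-6| = 6 ≤ 2√11 ≈ 6.6332 ✓.


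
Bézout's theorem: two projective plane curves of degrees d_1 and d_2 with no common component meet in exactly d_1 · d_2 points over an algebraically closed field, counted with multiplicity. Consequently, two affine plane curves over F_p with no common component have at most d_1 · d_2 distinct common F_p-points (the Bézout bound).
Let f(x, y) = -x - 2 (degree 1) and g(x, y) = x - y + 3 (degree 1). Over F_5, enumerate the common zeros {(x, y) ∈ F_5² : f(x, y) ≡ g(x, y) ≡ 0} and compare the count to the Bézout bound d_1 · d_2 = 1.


Common zeros: {(3, 1)}; count = 1; Bézout bound = 1.

deg(f) = 1, deg(g) = 1, so Bézout bound = 1.
Scan x ∈ F_5. For each x, list the y ∈ F_5 with f(x, y) ≡ 0 and those with g(x, y) ≡ 0 (mod 5); the common zeros in that column are the intersection.
  x = 0: f ≡ 0 at y ∈ ∅; g ≡ 0 at y ∈ {3}; common: ∅.
  x = 1: f ≡ 0 at y ∈ ∅; g ≡ 0 at y ∈ {4}; common: ∅.
  x = 2: f ≡ 0 at y ∈ ∅; g ≡ 0 at y ∈ {0}; common: ∅.
  x = 3: f ≡ 0 at y ∈ {0, 1, 2, 3, 4}; g ≡ 0 at y ∈ {1}; common: {1}.
  x = 4: f ≡ 0 at y ∈ ∅; g ≡ 0 at y ∈ {2}; common: ∅.
Collecting: common zeros = {(3, 1)}, so the count is 1.
Comparison with the Bézout bound: 1 ≤ 1 = deg(f)·deg(g), as expected for curves with no common component (the bound is attained).


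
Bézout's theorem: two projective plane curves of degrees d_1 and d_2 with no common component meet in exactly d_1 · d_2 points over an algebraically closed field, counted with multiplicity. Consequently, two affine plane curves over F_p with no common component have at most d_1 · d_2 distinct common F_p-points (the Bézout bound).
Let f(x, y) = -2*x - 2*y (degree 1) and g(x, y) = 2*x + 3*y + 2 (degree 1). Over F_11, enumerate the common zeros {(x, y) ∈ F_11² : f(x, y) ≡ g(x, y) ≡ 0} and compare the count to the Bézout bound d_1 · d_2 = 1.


Common zeros: {(2, 9)}; count = 1; Bézout bound = 1.

deg(f) = 1, deg(g) = 1, so Bézout bound = 1.
Scan x ∈ F_11. For each x, list the y ∈ F_11 with f(x, y) ≡ 0 and those with g(x, y) ≡ 0 (mod 11); the common zeros in that column are the intersection.
  x = 0: f ≡ 0 at y ∈ {0}; g ≡ 0 at y ∈ {3}; common: ∅.
  x = 1: f ≡ 0 at y ∈ {10}; g ≡ 0 at y ∈ {6}; common: ∅.
  x = 2: f ≡ 0 at y ∈ {9}; g ≡ 0 at y ∈ {9}; common: {9}.
  x = 3: f ≡ 0 at y ∈ {8}; g ≡ 0 at y ∈ {1}; common: ∅.
  x = 4: f ≡ 0 at y ∈ {7}; g ≡ 0 at y ∈ {4}; common: ∅.
  x = 5: f ≡ 0 at y ∈ {6}; g ≡ 0 at y ∈ {7}; common: ∅.
  x = 6: f ≡ 0 at y ∈ {5}; g ≡ 0 at y ∈ {10}; common: ∅.
  x = 7: f ≡ 0 at y ∈ {4}; g ≡ 0 at y ∈ {2}; common: ∅.
  x = 8: f ≡ 0 at y ∈ {3}; g ≡ 0 at y ∈ {5}; common: ∅.
  x = 9: f ≡ 0 at y ∈ {2}; g ≡ 0 at y ∈ {8}; common: ∅.
  x = 10: f ≡ 0 at y ∈ {1}; g ≡ 0 at y ∈ {0}; common: ∅.
Collecting: common zeros = {(2, 9)}, so the count is 1.
Comparison with the Bézout bound: 1 ≤ 1 = deg(f)·deg(g), as expected for curves with no common component (the bound is attained).


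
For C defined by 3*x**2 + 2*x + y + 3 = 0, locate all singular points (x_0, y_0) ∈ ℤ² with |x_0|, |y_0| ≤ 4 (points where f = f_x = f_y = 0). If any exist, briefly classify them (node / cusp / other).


No singular points in the scanned grid; C is smooth there.

Compute partial derivatives:
  f_x = 6*x + 2.
  f_y = 1.
f_y = 1 is a nonzero constant, so f_y never vanishes: no point (x, y) can satisfy f = f_x = f_y = 0. In particular no (x, y) ∈ {−4, ..., 4}² is singular; the curve is smooth.


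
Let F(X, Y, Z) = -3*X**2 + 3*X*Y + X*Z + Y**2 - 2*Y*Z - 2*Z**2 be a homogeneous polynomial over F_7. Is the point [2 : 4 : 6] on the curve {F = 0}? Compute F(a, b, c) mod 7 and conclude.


F(2,4,6) ≡ 4 (mod 7); P is NOT on the curve.

Evaluate F(2, 4, 6) term-by-term (mod 7).
  -3*X**2 ↦ -3·4·1·1 = -12
  3*X*Y ↦ 3·2·4·1 = 24
  X*Z ↦ 1·2·1·6 = 12
  Y**2 ↦ 1·1·16·1 = 16
  -2*Y*Z ↦ -2·1·4·6 = -48
  -2*Z**2 ↦ -2·1·1·36 = -72
Sum: F(2, 4, 6) = (-12) + (24) + (12) + (16) + (-48) + (-72) = -80.
Reducing mod 7: -80 ≡ 4 (mod 7).
Since F(a, b, c) ≡ 4 ≠ 0 (mod 7), P does NOT lie on the curve.


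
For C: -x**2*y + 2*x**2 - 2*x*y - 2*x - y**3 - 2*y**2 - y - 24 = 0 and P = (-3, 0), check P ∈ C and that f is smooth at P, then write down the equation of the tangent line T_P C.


Tangent line at P: -14*x - 4*y - 42 = 0.

Step 1: f(-3, 0) = 0, so P lies on C.
Step 2: partial derivatives
  f_x(x, y) = -2*x*y + 4*x - 2*y - 2, f_y(x, y) = -x**2 - 2*x - 3*y**2 - 4*y - 1.
  f_x(P) = -14, f_y(P) = -4 (gradient nonzero, so P is smooth).
Step 3: tangent line at P: -14·(x − -3) + -4·(y − 0) = 0.
Expanding: -14*x - 4*y - 42 = 0.


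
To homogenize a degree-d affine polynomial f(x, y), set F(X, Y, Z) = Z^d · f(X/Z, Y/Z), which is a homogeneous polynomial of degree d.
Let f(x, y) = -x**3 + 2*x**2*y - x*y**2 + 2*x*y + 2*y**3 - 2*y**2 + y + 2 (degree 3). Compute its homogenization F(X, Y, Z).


F(X, Y, Z) = -X**3 + 2*X**2*Y - X*Y**2 + 2*X*Y*Z + 2*Y**3 - 2*Y**2*Z + Y*Z**2 + 2*Z**3

deg(f) = 3.
Substitute x = X/Z, y = Y/Z into f, then multiply by Z^3.
  monomial -1·x^3·y^0 ↦ -1·X^3·Y^0·Z^0.
  monomial 2·x^2·y^1 ↦ 2·X^2·Y^1·Z^0.
  monomial -1·x^1·y^2 ↦ -1·X^1·Y^2·Z^0.
  monomial 2·x^1·y^1 ↦ 2·X^1·Y^1·Z^1.
  monomial 2·x^0·y^3 ↦ 2·X^0·Y^3·Z^0.
  monomial -2·x^0·y^2 ↦ -2·X^0·Y^2·Z^1.
  monomial 1·x^0·y^1 ↦ 1·X^0·Y^1·Z^2.
  monomial 2·x^0·y^0 ↦ 2·X^0·Y^0·Z^3.
Collecting: F(X, Y, Z) = -X**3 + 2*X**2*Y - X*Y**2 + 2*X*Y*Z + 2*Y**3 - 2*Y**2*Z + Y*Z**2 + 2*Z**3.


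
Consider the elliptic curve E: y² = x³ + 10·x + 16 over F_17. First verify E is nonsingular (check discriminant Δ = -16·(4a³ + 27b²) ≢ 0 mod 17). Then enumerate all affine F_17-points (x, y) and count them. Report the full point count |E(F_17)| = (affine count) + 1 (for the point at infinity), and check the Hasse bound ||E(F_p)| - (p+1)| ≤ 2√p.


Affine points = {(0, 4), (0, 13), (4, 1), (4, 16), (5, 2), (5, 15), (7, 2), (7, 15), (8, 8), (8, 9), (9, 6), (9, 11)}; affine count = 12; |E(F_17)| = 13.

Discriminant check: Δ ∝ 4a³ + 27b² = 4·10³ + 27·16² = 4·1000 + 27·256 ≡ 15 (mod 17). Nonzero ⇒ E is nonsingular.
For each x ∈ F_17, compute rhs = x³ + 10·x + 16 mod 17, then count y ∈ F_17 with y² ≡ rhs.
  x = 0: rhs = 16, matching y values: 4, 13 (2 points).
  x = 1: rhs = 10, matching y values: none (0 points).
  x = 2: rhs = 10, matching y values: none (0 points).
  x = 3: rhs = 5, matching y values: none (0 points).
  x = 4: rhs = 1, matching y values: 1, 16 (2 points).
  x = 5: rhs = 4, matching y values: 2, 15 (2 points).
  x = 6: rhs = 3, matching y values: none (0 points).
  x = 7: rhs = 4, matching y values: 2, 15 (2 points).
  x = 8: rhs = 13, matching y values: 8, 9 (2 points).
  x = 9: rhs = 2, matching y values: 6, 11 (2 points).
  x = 10: rhs = 11, matching y values: none (0 points).
  x = 11: rhs = 12, matching y values: none (0 points).
  x = 12: rhs = 11, matching y values: none (0 points).
  x = 13: rhs = 14, matching y values: none (0 points).
  x = 14: rhs = 10, matching y values: none (0 points).
  x = 15: rhs = 5, matching y values: none (0 points).
  x = 16: rhs = 5, matching y values: none (0 points).
Total affine count: 12.
Full point count |E(F_17)| = 12 + 1 = 13.
Hasse bound: |13 − (17+1)| = |-5| = 5 ≤ 2√17 ≈ 8.2462 ✓.


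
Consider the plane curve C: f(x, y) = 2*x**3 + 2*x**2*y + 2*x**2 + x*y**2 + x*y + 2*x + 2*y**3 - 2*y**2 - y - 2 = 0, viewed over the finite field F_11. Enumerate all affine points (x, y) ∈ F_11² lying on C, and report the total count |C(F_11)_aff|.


Affine F_11-points: {(0, 6), (1, 3), (2, 8), (3, 1), (3, 5), (3, 10), (4, 6), (4, 9), (5, 0), (8, 0), (8, 1), (8, 7), (9, 1), (10, 2)}; count = 14.

For each of the 121 pairs (x, y) ∈ F_11², evaluate f(x, y) mod 11. Record the zeros.
  x = 0: [0↦9, 1↦8, 2↦4, 3↦9, 4↦2, 5↦6, 6↦0, 7↦7, 8↦6, 9↦9, 10↦6]  zeros at y ∈ {6}
  x = 1: [0↦4, 1↦7, 2↦9, 3↦0, 4↦3, 5↦8, 6↦5, 7↦6, 8↦1, 9↦2, 10↦10]  zeros at y ∈ {3}
  x = 2: [0↦4, 1↦4, 2↦5, 3↦8, 4↦3, 5↦2, 6↦6, 7↦5, 8↦0, 9↦3, 10↦4]  zeros at y ∈ {8}
  x = 3: [0↦10, 1↦0, 2↦4, 3↦1, 4↦3, 5↦0, 6↦4, 7↦5, 8↦4, 9↦2, 10↦0]  zeros at y ∈ {1, 5, 10}
  x = 4: [0↦1, 1↦7, 2↦7, 3↦2, 4↦4, 5↦3, 6↦0, 7↦7, 8↦3, 9↦0, 10↦10]  zeros at y ∈ {6, 9}
  x = 5: [0↦0, 1↦4, 2↦4, 3↦1, 4↦7, 5↦1, 6↦6, 7↦1, 8↦9, 9↦9, 10↦2]  zeros at y ∈ {0}
  x = 6: [0↦8, 1↦3, 2↦7, 3↦10, 4↦2, 5↦6, 6↦1, 7↦10, 8↦1, 9↦8, 10↦10]  zeros at y ∈ ∅
  x = 7: [0↦4, 1↦5, 2↦6, 3↦8, 4↦1, 5↦8, 6↦8, 7↦2, 8↦2, 9↦9, 10↦2]  zeros at y ∈ ∅
  x = 8: [0↦0, 1↦0, 2↦2, 3↦7, 4↦5, 5↦8, 6↦6, 7↦0, 8↦2, 9↦2, 10↦1]  zeros at y ∈ {0, 1, 7}
  x = 9: [0↦8, 1↦0, 2↦7, 3↦8, 4↦4, 5↦7, 6↦7, 7↦5, 8↦2, 9↦10, 10↦8]  zeros at y ∈ {1}
  x = 10: [0↦7, 1↦6, 2↦0, 3↦1, 4↦10, 5↦6, 6↦1, 7↦7, 8↦3, 9↦1, 10↦2]  zeros at y ∈ {2}
Collecting zeros: affine points = {(0, 6), (1, 3), (2, 8), (3, 1), (3, 5), (3, 10), (4, 6), (4, 9), (5, 0), (8, 0), (8, 1), (8, 7), (9, 1), (10, 2)}.
Total count |C(F_11)_aff| = 14.


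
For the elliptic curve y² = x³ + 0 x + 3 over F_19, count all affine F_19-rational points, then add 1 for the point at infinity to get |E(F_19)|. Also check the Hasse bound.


Affine points = {(1, 2), (1, 17), (2, 7), (2, 12), (3, 7), (3, 12), (7, 2), (7, 17), (11, 2), (11, 17), (14, 7), (14, 12)}; affine count = 12; |E(F_19)| = 13.

Discriminant check: Δ ∝ 4a³ + 27b² = 4·0³ + 27·3² = 4·0 + 27·9 ≡ 15 (mod 19). Nonzero ⇒ E is nonsingular.
For each x ∈ F_19, compute rhs = x³ + 0·x + 3 mod 19, then count y ∈ F_19 with y² ≡ rhs.
  x = 0: rhs = 3, matching y values: none (0 points).
  x = 1: rhs = 4, matching y values: 2, 17 (2 points).
  x = 2: rhs = 11, matching y values: 7, 12 (2 points).
  x = 3: rhs = 11, matching y values: 7, 12 (2 points).
  x = 4: rhs = 10, matching y values: none (0 points).
  x = 5: rhs = 14, matching y values: none (0 points).
  x = 6: rhs = 10, matching y values: none (0 points).
  x = 7: rhs = 4, matching y values: 2, 17 (2 points).
  x = 8: rhs = 2, matching y values: none (0 points).
  x = 9: rhs = 10, matching y values: none (0 points).
  x = 10: rhs = 15, matching y values: none (0 points).
  x = 11: rhs = 4, matching y values: 2, 17 (2 points).
  x = 12: rhs = 2, matching y values: none (0 points).
  x = 13: rhs = 15, matching y values: none (0 points).
  x = 14: rhs = 11, matching y values: 7, 12 (2 points).
  x = 15: rhs = 15, matching y values: none (0 points).
  x = 16: rhs = 14, matching y values: none (0 points).
  x = 17: rhs = 14, matching y values: none (0 points).
  x = 18: rhs = 2, matching y values: none (0 points).
Total affine count: 12.
Full point count |E(F_19)| = 12 + 1 = 13.
Hasse bound: |13 − (19+1)| = |-7| = 7 ≤ 2√19 ≈ 8.7178 ✓.


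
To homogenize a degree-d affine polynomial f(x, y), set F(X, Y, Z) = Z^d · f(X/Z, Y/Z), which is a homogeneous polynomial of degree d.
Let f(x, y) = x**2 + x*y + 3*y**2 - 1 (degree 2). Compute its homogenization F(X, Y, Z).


F(X, Y, Z) = X**2 + X*Y + 3*Y**2 - Z**2

deg(f) = 2.
Substitute x = X/Z, y = Y/Z into f, then multiply by Z^2.
  monomial 1·x^2·y^0 ↦ 1·X^2·Y^0·Z^0.
  monomial 1·x^1·y^1 ↦ 1·X^1·Y^1·Z^0.
  monomial 3·x^0·y^2 ↦ 3·X^0·Y^2·Z^0.
  monomial -1·x^0·y^0 ↦ -1·X^0·Y^0·Z^2.
Collecting: F(X, Y, Z) = X**2 + X*Y + 3*Y**2 - Z**2.


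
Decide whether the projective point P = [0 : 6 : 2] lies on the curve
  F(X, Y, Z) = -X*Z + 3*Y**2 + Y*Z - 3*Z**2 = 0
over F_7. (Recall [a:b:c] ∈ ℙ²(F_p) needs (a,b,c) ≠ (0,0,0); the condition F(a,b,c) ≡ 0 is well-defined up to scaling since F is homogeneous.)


F(0,6,2) ≡ 3 (mod 7); P is NOT on the curve.

Evaluate F(0, 6, 2) term-by-term (mod 7).
  -X*Z ↦ -1·0·1·2 = 0
  3*Y**2 ↦ 3·1·36·1 = 108
  Y*Z ↦ 1·1·6·2 = 12
  -3*Z**2 ↦ -3·1·1·4 = -12
Sum: F(0, 6, 2) = (0) + (108) + (12) + (-12) = 108.
Reducing mod 7: 108 ≡ 3 (mod 7).
Since F(a, b, c) ≡ 3 ≠ 0 (mod 7), P does NOT lie on the curve.


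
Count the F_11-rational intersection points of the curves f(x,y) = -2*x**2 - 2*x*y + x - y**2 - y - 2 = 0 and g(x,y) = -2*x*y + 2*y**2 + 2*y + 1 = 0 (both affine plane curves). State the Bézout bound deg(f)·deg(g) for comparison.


Common zeros: ∅; count = 0; Bézout bound = 4.

deg(f) = 2, deg(g) = 2, so Bézout bound = 4.
Scan x ∈ F_11. For each x, list the y ∈ F_11 with f(x, y) ≡ 0 and those with g(x, y) ≡ 0 (mod 11); the common zeros in that column are the intersection.
  x = 0: f ≡ 0 at y ∈ {4, 6}; g ≡ 0 at y ∈ ∅; common: ∅.
  x = 1: f ≡ 0 at y ∈ ∅; g ≡ 0 at y ∈ {4, 7}; common: ∅.
  x = 2: f ≡ 0 at y ∈ {2, 4}; g ≡ 0 at y ∈ ∅; common: ∅.
  x = 3: f ≡ 0 at y ∈ {5, 10}; g ≡ 0 at y ∈ ∅; common: ∅.
  x = 4: f ≡ 0 at y ∈ {3, 10}; g ≡ 0 at y ∈ ∅; common: ∅.
  x = 5: f ≡ 0 at y ∈ ∅; g ≡ 0 at y ∈ {5, 10}; common: ∅.
  x = 6: f ≡ 0 at y ∈ ∅; g ≡ 0 at y ∈ {2, 3}; common: ∅.
  x = 7: f ≡ 0 at y ∈ ∅; g ≡ 0 at y ∈ {8, 9}; common: ∅.
  x = 8: f ≡ 0 at y ∈ ∅; g ≡ 0 at y ∈ {1, 6}; common: ∅.
  x = 9: f ≡ 0 at y ∈ {5, 9}; g ≡ 0 at y ∈ ∅; common: ∅.
  x = 10: f ≡ 0 at y ∈ {3, 9}; g ≡ 0 at y ∈ ∅; common: ∅.
Collecting: common zeros = ∅, so the count is 0.
Comparison with the Bézout bound: 0 ≤ 4 = deg(f)·deg(g), as expected for curves with no common component (the affine F_11-count falls short of the bound because intersections may lie at infinity, over extension fields, or carry multiplicity).


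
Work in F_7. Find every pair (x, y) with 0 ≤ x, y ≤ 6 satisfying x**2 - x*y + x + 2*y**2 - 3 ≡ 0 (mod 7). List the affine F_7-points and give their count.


Affine F_7-points: {(1, 1), (1, 3), (2, 2), (2, 6), (3, 6), (6, 1), (6, 2)}; count = 7.

For each of the 49 pairs (x, y) ∈ F_7², evaluate f(x, y) mod 7. Record the zeros.
  x = 0: [0↦4, 1↦6, 2↦5, 3↦1, 4↦1, 5↦5, 6↦6]  zeros at y ∈ ∅
  x = 1: [0↦6, 1↦0, 2↦5, 3↦0, 4↦6, 5↦2, 6↦2]  zeros at y ∈ {1, 3}
  x = 2: [0↦3, 1↦3, 2↦0, 3↦1, 4↦6, 5↦1, 6↦0]  zeros at y ∈ {2, 6}
  x = 3: [0↦2, 1↦1, 2↦4, 3↦4, 4↦1, 5↦2, 6↦0]  zeros at y ∈ {6}
  x = 4: [0↦3, 1↦1, 2↦3, 3↦2, 4↦5, 5↦5, 6↦2]  zeros at y ∈ ∅
  x = 5: [0↦6, 1↦3, 2↦4, 3↦2, 4↦4, 5↦3, 6↦6]  zeros at y ∈ ∅
  x = 6: [0↦4, 1↦0, 2↦0, 3↦4, 4↦5, 5↦3, 6↦5]  zeros at y ∈ {1, 2}
Collecting zeros: affine points = {(1, 1), (1, 3), (2, 2), (2, 6), (3, 6), (6, 1), (6, 2)}.
Total count |C(F_7)_aff| = 7.


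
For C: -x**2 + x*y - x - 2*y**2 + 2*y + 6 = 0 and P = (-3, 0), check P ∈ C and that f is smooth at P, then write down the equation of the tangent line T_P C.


Tangent line at P: 5*x - y + 15 = 0.

Step 1: f(-3, 0) = 0, so P lies on C.
Step 2: partial derivatives
  f_x(x, y) = -2*x + y - 1, f_y(x, y) = x - 4*y + 2.
  f_x(P) = 5, f_y(P) = -1 (gradient nonzero, so P is smooth).
Step 3: tangent line at P: 5·(x − -3) + -1·(y − 0) = 0.
Expanding: 5*x - y + 15 = 0.


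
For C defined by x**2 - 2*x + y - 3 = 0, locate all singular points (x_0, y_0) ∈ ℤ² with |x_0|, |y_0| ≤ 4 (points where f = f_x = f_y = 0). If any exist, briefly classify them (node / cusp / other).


No singular points in the scanned grid; C is smooth there.

Compute partial derivatives:
  f_x = 2*x - 2.
  f_y = 1.
f_y = 1 is a nonzero constant, so f_y never vanishes: no point (x, y) can satisfy f = f_x = f_y = 0. In particular no (x, y) ∈ {−4, ..., 4}² is singular; the curve is smooth.


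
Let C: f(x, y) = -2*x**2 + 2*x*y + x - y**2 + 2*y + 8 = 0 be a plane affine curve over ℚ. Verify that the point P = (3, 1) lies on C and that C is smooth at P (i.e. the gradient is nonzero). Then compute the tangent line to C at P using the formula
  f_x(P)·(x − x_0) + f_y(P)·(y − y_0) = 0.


Tangent line at P: -9*x + 6*y + 21 = 0.

Step 1: f(3, 1) = 0, so P lies on C.
Step 2: partial derivatives
  f_x(x, y) = -4*x + 2*y + 1, f_y(x, y) = 2*x - 2*y + 2.
  f_x(P) = -9, f_y(P) = 6 (gradient nonzero, so P is smooth).
Step 3: tangent line at P: -9·(x − 3) + 6·(y − 1) = 0.
Expanding: -9*x + 6*y + 21 = 0.
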